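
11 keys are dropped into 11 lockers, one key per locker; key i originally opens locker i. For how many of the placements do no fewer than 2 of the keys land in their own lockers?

10547659

# with exactly i fixed is C(11,i)·!(11-i); sum over i=2..11:
  i=2: C(11,2)·!9 = 55·133496 = 7342280
  i=3: C(11,3)·!8 = 165·14833 = 2447445
  i=4: C(11,4)·!7 = 330·1854 = 611820
  i=5: C(11,5)·!6 = 462·265 = 122430
  i=6: C(11,6)·!5 = 462·44 = 20328
  i=7: C(11,7)·!4 = 330·9 = 2970
  i=8: C(11,8)·!3 = 165·2 = 330
  i=9: C(11,9)·!2 = 55·1 = 55
  i=10: C(11,10)·!1 = 11·0 = 0
  i=11: C(11,11)·!0 = 1·1 = 1
Total = 10547659.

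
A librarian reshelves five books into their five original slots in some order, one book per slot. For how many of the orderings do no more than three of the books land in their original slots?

119

Sum C(5,i)·!(5-i) for i = 0..3:
  i=0: C(5,0)·!5 = 1·44 = 44
  i=1: C(5,1)·!4 = 5·9 = 45
  i=2: C(5,2)·!3 = 10·2 = 20
  i=3: C(5,3)·!2 = 10·1 = 10
Total = 119.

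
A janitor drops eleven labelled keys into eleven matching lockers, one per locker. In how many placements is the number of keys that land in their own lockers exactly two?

Pick the 2 fixed positions: C(11,2) = 55 ways.
The remaining 9 must be deranged: !9 = 133496.
Total: 55 × 133496 = 7342280.

7342280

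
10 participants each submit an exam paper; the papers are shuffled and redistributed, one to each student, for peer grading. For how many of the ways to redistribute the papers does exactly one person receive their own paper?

1334960

Pick the single fixed position: C(10,1) = 10 ways.
The remaining 9 must be deranged: !9 = 133496.
Total: 10 × 133496 = 1334960.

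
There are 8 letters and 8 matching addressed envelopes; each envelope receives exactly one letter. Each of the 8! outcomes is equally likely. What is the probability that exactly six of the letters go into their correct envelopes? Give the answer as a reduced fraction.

1/1440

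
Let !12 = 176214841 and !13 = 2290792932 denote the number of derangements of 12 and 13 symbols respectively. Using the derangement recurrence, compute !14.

!14 = (14-1)·(!13 + !12) = 13·(2290792932 + 176214841) = 13·2467007773 = 32071101049.

32071101049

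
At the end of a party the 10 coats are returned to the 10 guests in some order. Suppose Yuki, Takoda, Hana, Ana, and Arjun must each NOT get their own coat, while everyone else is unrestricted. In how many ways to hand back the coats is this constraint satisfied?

Inclusion-exclusion on the 5 forbidden self-matches:
Σ_{j=0}^{5} (-1)^j C(5,j)(10-j)!
= C(5,0)·10! - C(5,1)·9! + C(5,2)·8! - C(5,3)·7! + C(5,4)·6! - C(5,5)·5!
= 3628800 - 1814400 + 403200 - 50400 + 3600 - 120
= 2170680

2170680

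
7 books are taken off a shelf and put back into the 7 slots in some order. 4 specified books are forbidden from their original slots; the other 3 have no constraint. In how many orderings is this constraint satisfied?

Inclusion-exclusion on the 4 forbidden self-matches:
Σ_{j=0}^{4} (-1)^j C(4,j)(7-j)!
= C(4,0)·7! - C(4,1)·6! + C(4,2)·5! - C(4,3)·4! + C(4,4)·3!
= 5040 - 2880 + 720 - 96 + 6
= 2790

2790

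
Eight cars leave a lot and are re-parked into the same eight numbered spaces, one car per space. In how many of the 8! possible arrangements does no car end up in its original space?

14833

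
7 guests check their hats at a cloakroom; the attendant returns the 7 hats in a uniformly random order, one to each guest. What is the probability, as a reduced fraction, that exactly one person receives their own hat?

53/144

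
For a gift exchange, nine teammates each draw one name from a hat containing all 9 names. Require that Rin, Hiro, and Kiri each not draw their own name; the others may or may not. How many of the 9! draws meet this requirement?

256320

Inclusion-exclusion on the 3 forbidden self-matches:
Σ_{j=0}^{3} (-1)^j C(3,j)(9-j)!
= C(3,0)·9! - C(3,1)·8! + C(3,2)·7! - C(3,3)·6!
= 362880 - 120960 + 15120 - 720
= 256320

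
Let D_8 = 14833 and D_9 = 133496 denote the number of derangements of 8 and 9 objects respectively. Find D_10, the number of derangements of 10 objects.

D_10 = (10-1)·(D_9 + D_8) = 9·(133496 + 14833) = 9·148329 = 1334961.

1334961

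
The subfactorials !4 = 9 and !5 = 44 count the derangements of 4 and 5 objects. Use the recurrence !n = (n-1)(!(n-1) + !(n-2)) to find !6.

265

!6 = (6-1)·(!5 + !4) = 5·(44 + 9) = 5·53 = 265.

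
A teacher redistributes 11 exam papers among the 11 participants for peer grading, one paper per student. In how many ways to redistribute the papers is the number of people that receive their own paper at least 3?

# with exactly i fixed is C(11,i)·!(11-i); sum over i=3..11:
  i=3: C(11,3)·!8 = 165·14833 = 2447445
  i=4: C(11,4)·!7 = 330·1854 = 611820
  i=5: C(11,5)·!6 = 462·265 = 122430
  i=6: C(11,6)·!5 = 462·44 = 20328
  i=7: C(11,7)·!4 = 330·9 = 2970
  i=8: C(11,8)·!3 = 165·2 = 330
  i=9: C(11,9)·!2 = 55·1 = 55
  i=10: C(11,10)·!1 = 11·0 = 0
  i=11: C(11,11)·!0 = 1·1 = 1
Total = 3205379.

3205379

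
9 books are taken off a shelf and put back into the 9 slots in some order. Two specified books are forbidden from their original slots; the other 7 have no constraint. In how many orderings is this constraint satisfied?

Inclusion-exclusion on the 2 forbidden self-matches:
Σ_{j=0}^{2} (-1)^j C(2,j)(9-j)!
= C(2,0)·9! - C(2,1)·8! + C(2,2)·7!
= 362880 - 80640 + 5040
= 287280

287280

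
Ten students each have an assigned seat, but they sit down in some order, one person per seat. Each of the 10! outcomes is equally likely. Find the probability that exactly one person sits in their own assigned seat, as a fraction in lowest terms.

Favorable outcomes: C(10,1)·!9 = 10·133496 = 1334960.
Total outcomes: 10! = 3628800.
Probability = 1334960/3628800 = 16687/45360.

16687/45360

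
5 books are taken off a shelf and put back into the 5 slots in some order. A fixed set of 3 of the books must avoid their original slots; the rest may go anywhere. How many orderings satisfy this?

64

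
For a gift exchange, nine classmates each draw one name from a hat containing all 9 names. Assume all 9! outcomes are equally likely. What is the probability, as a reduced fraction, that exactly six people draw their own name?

1/2160

Favorable outcomes: C(9,6)·!3 = 84·2 = 168.
Total outcomes: 9! = 362880.
Probability = 168/362880 = 1/2160.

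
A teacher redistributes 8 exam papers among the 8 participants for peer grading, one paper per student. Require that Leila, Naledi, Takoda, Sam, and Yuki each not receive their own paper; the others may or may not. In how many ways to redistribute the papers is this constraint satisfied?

21234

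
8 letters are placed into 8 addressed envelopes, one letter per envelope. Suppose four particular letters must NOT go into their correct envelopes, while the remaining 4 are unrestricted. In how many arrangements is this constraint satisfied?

Inclusion-exclusion on the 4 forbidden self-matches:
Σ_{j=0}^{4} (-1)^j C(4,j)(8-j)!
= C(4,0)·8! - C(4,1)·7! + C(4,2)·6! - C(4,3)·5! + C(4,4)·4!
= 40320 - 20160 + 4320 - 480 + 24
= 24024

24024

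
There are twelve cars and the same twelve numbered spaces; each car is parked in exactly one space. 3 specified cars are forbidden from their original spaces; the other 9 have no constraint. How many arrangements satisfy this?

369774720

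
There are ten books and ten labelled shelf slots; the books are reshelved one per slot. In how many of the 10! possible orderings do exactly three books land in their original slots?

Pick the 3 fixed positions: C(10,3) = 120 ways.
The remaining 7 must be deranged: !7 = 1854.
Total: 120 × 1854 = 222480.

222480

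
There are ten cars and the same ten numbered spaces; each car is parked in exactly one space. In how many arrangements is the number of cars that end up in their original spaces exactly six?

1890

Pick the 6 fixed positions: C(10,6) = 210 ways.
The remaining 4 must be deranged: !4 = 9.
Total: 210 × 9 = 1890.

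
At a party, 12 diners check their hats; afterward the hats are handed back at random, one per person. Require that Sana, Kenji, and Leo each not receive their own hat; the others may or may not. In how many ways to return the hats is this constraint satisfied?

369774720

Inclusion-exclusion on the 3 forbidden self-matches:
Σ_{j=0}^{3} (-1)^j C(3,j)(12-j)!
= C(3,0)·12! - C(3,1)·11! + C(3,2)·10! - C(3,3)·9!
= 479001600 - 119750400 + 10886400 - 362880
= 369774720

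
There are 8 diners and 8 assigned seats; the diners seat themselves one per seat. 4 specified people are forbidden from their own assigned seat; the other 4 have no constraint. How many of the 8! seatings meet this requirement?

24024

Let A_j be the event that the j-th constrained one is fixed. By inclusion-exclusion over the 4 events:
Σ_{j=0}^{4} (-1)^j C(4,j)(8-j)!
= C(4,0)·8! - C(4,1)·7! + C(4,2)·6! - C(4,3)·5! + C(4,4)·4!
= 40320 - 20160 + 4320 - 480 + 24
= 24024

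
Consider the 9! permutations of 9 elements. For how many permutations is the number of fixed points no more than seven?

362879

Sum C(9,i)·!(9-i) for i = 0..7:
  i=0: C(9,0)·!9 = 1·133496 = 133496
  i=1: C(9,1)·!8 = 9·14833 = 133497
  i=2: C(9,2)·!7 = 36·1854 = 66744
  i=3: C(9,3)·!6 = 84·265 = 22260
  i=4: C(9,4)·!5 = 126·44 = 5544
  i=5: C(9,5)·!4 = 126·9 = 1134
  i=6: C(9,6)·!3 = 84·2 = 168
  i=7: C(9,7)·!2 = 36·1 = 36
Total = 362879.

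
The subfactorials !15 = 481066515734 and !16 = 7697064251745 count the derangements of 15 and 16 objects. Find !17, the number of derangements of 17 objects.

!17 = (17-1)·(!16 + !15) = 16·(7697064251745 + 481066515734) = 16·8178130767479 = 130850092279664.

130850092279664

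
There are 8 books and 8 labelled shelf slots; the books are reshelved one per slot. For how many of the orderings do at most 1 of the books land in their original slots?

29665

Sum C(8,i)·!(8-i) for i = 0..1:
  i=0: C(8,0)·!8 = 1·14833 = 14833
  i=1: C(8,1)·!7 = 8·1854 = 14832
Total = 29665.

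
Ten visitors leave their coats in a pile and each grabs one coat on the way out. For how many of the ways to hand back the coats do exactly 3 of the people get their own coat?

222480

Choose which 3 of the 10 are fixed: C(10,3) = 120.
The other 7 form a derangement: !7 = 1854.
Total: 120 × 1854 = 222480.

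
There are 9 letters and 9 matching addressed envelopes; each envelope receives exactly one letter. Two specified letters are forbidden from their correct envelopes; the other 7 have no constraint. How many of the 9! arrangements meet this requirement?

287280

Let A_j be the event that the j-th constrained one is fixed. By inclusion-exclusion over the 2 events:
Σ_{j=0}^{2} (-1)^j C(2,j)(9-j)!
= C(2,0)·9! - C(2,1)·8! + C(2,2)·7!
= 362880 - 80640 + 5040
= 287280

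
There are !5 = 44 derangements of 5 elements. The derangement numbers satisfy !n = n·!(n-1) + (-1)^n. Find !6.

265

!6 = 6·44 + 1 = 265.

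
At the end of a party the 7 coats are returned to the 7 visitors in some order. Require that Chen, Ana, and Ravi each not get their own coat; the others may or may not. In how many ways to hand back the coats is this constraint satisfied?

3216

Inclusion-exclusion on the 3 forbidden self-matches:
Σ_{j=0}^{3} (-1)^j C(3,j)(7-j)!
= C(3,0)·7! - C(3,1)·6! + C(3,2)·5! - C(3,3)·4!
= 5040 - 2160 + 360 - 24
= 3216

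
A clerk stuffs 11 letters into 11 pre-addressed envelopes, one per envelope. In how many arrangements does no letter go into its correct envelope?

Use !n = n·!(n-1) + (-1)^n.
!11 = 11·1334961 - 1 = 14684570

14684570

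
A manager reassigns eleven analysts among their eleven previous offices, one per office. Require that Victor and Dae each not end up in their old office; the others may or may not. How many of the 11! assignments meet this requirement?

33022080

Inclusion-exclusion on the 2 forbidden self-matches:
Σ_{j=0}^{2} (-1)^j C(2,j)(11-j)!
= C(2,0)·11! - C(2,1)·10! + C(2,2)·9!
= 39916800 - 7257600 + 362880
= 33022080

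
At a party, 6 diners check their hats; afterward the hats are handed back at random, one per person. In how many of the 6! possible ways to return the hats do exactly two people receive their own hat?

Choose which 2 of the 6 are fixed: C(6,2) = 15.
The remaining 4 must be deranged: !4 = 9.
Total: 15 × 9 = 135.

135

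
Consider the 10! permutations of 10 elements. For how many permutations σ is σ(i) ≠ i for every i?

By inclusion-exclusion, !10 = Σ (-1)^k · 10!/k! for k=0..10
= 10! - 10!/1! + 10!/2! - 10!/3! + 10!/4! - 10!/5! + 10!/6! - 10!/7! + 10!/8! - 10!/9! + 10!/10!
= 3628800 - 3628800 + 1814400 - 604800 + 151200 - 30240 + 5040 - 720 + 90 - 10 + 1
= 1334961

1334961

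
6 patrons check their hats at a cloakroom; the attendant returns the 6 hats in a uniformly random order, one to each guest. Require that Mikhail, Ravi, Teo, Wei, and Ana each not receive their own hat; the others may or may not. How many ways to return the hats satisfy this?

309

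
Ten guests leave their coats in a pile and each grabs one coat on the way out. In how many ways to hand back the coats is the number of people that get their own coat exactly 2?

Choose which 2 of the 10 are fixed: C(10,2) = 45.
The other 8 form a derangement: !8 = 14833.
Total: 45 × 14833 = 667485.

667485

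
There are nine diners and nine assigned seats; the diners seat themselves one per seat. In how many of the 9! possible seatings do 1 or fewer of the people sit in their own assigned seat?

Sum C(9,i)·!(9-i) for i = 0..1:
  i=0: C(9,0)·!9 = 1·133496 = 133496
  i=1: C(9,1)·!8 = 9·14833 = 133497
Total = 266993.

266993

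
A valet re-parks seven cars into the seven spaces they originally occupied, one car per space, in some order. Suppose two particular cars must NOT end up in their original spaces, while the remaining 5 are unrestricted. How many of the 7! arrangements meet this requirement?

Let A_j be the event that the j-th constrained one is fixed. By inclusion-exclusion over the 2 events:
Σ_{j=0}^{2} (-1)^j C(2,j)(7-j)!
= C(2,0)·7! - C(2,1)·6! + C(2,2)·5!
= 5040 - 1440 + 120
= 3720

3720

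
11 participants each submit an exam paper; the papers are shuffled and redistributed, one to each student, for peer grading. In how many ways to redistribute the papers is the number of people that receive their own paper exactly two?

7342280

Pick the 2 fixed positions: C(11,2) = 55 ways.
The remaining 9 must be deranged: !9 = 133496.
Total: 55 × 133496 = 7342280.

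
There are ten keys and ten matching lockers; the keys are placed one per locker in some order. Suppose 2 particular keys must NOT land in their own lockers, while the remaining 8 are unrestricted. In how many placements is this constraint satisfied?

Inclusion-exclusion on the 2 forbidden self-matches:
Σ_{j=0}^{2} (-1)^j C(2,j)(10-j)!
= C(2,0)·10! - C(2,1)·9! + C(2,2)·8!
= 3628800 - 725760 + 40320
= 2943360

2943360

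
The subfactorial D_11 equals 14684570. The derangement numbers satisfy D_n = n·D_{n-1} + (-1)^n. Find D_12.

D_12 = 12·14684570 + 1 = 176214841.

176214841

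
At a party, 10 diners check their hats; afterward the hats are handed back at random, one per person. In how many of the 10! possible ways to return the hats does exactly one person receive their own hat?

Choose which one of the 10 is fixed: C(10,1) = 10.
The other 9 form a derangement: !9 = 133496.
Total: 10 × 133496 = 1334960.

1334960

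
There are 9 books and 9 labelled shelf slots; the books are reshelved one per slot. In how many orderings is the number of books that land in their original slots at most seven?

362879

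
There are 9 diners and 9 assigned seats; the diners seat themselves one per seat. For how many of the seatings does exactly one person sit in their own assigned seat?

Choose which one of the 9 is fixed: C(9,1) = 9.
The other 8 form a derangement: !8 = 14833.
Total: 9 × 14833 = 133497.

133497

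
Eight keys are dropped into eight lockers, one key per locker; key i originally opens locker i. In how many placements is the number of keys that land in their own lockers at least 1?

25487

# with exactly i fixed is C(8,i)·!(8-i); sum over i=1..8:
  i=1: C(8,1)·!7 = 8·1854 = 14832
  i=2: C(8,2)·!6 = 28·265 = 7420
  i=3: C(8,3)·!5 = 56·44 = 2464
  i=4: C(8,4)·!4 = 70·9 = 630
  i=5: C(8,5)·!3 = 56·2 = 112
  i=6: C(8,6)·!2 = 28·1 = 28
  i=7: C(8,7)·!1 = 8·0 = 0
  i=8: C(8,8)·!0 = 1·1 = 1
Total = 25487.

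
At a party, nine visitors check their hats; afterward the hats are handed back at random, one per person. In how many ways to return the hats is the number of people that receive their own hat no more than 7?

362879

# with exactly i fixed is C(9,i)·!(9-i); sum over i=0..7:
  i=0: C(9,0)·!9 = 1·133496 = 133496
  i=1: C(9,1)·!8 = 9·14833 = 133497
  i=2: C(9,2)·!7 = 36·1854 = 66744
  i=3: C(9,3)·!6 = 84·265 = 22260
  i=4: C(9,4)·!5 = 126·44 = 5544
  i=5: C(9,5)·!4 = 126·9 = 1134
  i=6: C(9,6)·!3 = 84·2 = 168
  i=7: C(9,7)·!2 = 36·1 = 36
Total = 362879.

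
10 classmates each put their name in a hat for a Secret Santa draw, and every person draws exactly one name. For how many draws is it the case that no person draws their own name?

1334961

!10 is the nearest integer to 10!/e.
10! = 3628800, and 3628800/e ≈ 1334960.92, so !10 = 1334961.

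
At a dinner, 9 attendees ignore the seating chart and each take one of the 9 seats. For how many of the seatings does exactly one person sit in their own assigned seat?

133497

Pick the single fixed position: C(9,1) = 9 ways.
The remaining 8 must be deranged: !8 = 14833.
Total: 9 × 14833 = 133497.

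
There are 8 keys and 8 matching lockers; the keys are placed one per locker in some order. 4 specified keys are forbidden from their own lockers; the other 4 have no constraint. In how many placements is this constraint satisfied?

24024

Inclusion-exclusion on the 4 forbidden self-matches:
Σ_{j=0}^{4} (-1)^j C(4,j)(8-j)!
= C(4,0)·8! - C(4,1)·7! + C(4,2)·6! - C(4,3)·5! + C(4,4)·4!
= 40320 - 20160 + 4320 - 480 + 24
= 24024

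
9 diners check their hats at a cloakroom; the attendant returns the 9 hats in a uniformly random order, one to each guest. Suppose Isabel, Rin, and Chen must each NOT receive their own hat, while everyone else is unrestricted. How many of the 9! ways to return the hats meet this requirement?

256320

Let A_j be the event that the j-th constrained one is fixed. By inclusion-exclusion over the 3 events:
Σ_{j=0}^{3} (-1)^j C(3,j)(9-j)!
= C(3,0)·9! - C(3,1)·8! + C(3,2)·7! - C(3,3)·6!
= 362880 - 120960 + 15120 - 720
= 256320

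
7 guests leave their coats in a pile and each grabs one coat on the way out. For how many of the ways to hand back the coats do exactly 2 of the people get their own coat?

924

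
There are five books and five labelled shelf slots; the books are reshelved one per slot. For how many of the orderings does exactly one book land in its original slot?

Pick the single fixed position: C(5,1) = 5 ways.
The remaining 4 must be deranged: !4 = 9.
Total: 5 × 9 = 45.

45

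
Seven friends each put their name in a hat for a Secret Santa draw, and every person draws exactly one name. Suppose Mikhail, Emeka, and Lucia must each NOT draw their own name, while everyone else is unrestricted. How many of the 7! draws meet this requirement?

Inclusion-exclusion on the 3 forbidden self-matches:
Σ_{j=0}^{3} (-1)^j C(3,j)(7-j)!
= C(3,0)·7! - C(3,1)·6! + C(3,2)·5! - C(3,3)·4!
= 5040 - 2160 + 360 - 24
= 3216

3216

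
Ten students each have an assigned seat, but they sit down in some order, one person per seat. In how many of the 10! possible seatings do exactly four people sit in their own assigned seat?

55650

Choose which 4 of the 10 are fixed: C(10,4) = 210.
The other 6 form a derangement: !6 = 265.
Total: 210 × 265 = 55650.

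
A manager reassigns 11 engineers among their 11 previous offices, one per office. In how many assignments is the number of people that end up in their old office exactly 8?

330

Pick the 8 fixed positions: C(11,8) = 165 ways.
The remaining 3 must be deranged: !3 = 2.
Total: 165 × 2 = 330.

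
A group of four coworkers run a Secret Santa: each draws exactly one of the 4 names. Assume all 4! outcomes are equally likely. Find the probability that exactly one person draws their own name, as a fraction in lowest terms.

1/3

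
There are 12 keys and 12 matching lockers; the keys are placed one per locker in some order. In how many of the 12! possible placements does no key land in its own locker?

Recurrence: !12 = 11·(!11 + !10).
!12 = 11·(14684570 + 1334961) = 11·16019531 = 176214841

176214841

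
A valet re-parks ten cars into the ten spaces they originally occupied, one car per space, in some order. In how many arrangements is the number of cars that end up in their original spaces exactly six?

Pick the 6 fixed positions: C(10,6) = 210 ways.
The other 4 form a derangement: !4 = 9.
Total: 210 × 9 = 1890.

1890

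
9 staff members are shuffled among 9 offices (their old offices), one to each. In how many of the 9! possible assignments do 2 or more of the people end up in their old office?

95887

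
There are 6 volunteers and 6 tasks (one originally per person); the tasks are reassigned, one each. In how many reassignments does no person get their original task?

The subfactorial !6 = [6!/e] (nearest integer).
6! = 720, and 720/e ≈ 264.87, so !6 = 265.

265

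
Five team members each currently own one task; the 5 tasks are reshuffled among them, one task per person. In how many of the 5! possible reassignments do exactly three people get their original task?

10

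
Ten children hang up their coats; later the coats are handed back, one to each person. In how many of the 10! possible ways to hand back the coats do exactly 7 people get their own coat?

Pick the 7 fixed positions: C(10,7) = 120 ways.
The other 3 form a derangement: !3 = 2.
Total: 120 × 2 = 240.

240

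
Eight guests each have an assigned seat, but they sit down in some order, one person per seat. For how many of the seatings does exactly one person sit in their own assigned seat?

Pick the single fixed position: C(8,1) = 8 ways.
The other 7 form a derangement: !7 = 1854.
Total: 8 × 1854 = 14832.

14832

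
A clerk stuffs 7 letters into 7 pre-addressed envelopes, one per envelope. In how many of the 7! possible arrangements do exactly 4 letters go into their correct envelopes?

Choose which 4 of the 7 are fixed: C(7,4) = 35.
The other 3 form a derangement: !3 = 2.
Total: 35 × 2 = 70.

70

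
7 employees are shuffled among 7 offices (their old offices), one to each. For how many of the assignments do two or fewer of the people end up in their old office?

4633

Sum C(7,i)·!(7-i) for i = 0..2:
  i=0: C(7,0)·!7 = 1·1854 = 1854
  i=1: C(7,1)·!6 = 7·265 = 1855
  i=2: C(7,2)·!5 = 21·44 = 924
Total = 4633.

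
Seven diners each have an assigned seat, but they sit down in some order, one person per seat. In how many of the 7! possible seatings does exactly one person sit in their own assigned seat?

Choose which one of the 7 is fixed: C(7,1) = 7.
The other 6 form a derangement: !6 = 265.
Total: 7 × 265 = 1855.

1855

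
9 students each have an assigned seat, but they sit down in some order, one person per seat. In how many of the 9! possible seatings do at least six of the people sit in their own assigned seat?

Sum C(9,i)·!(9-i) for i = 6..9:
  i=6: C(9,6)·!3 = 84·2 = 168
  i=7: C(9,7)·!2 = 36·1 = 36
  i=8: C(9,8)·!1 = 9·0 = 0
  i=9: C(9,9)·!0 = 1·1 = 1
Total = 205.

205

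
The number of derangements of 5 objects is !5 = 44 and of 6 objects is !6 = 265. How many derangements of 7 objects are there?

1854

!7 = (7-1)·(!6 + !5) = 6·(265 + 44) = 6·309 = 1854.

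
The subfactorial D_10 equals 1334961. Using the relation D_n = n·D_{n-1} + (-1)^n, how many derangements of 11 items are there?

D_11 = 11·1334961 - 1 = 14684570.

14684570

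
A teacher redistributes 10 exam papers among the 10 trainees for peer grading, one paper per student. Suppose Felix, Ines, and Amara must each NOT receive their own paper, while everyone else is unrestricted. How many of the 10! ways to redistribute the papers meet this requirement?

Inclusion-exclusion on the 3 forbidden self-matches:
Σ_{j=0}^{3} (-1)^j C(3,j)(10-j)!
= C(3,0)·10! - C(3,1)·9! + C(3,2)·8! - C(3,3)·7!
= 3628800 - 1088640 + 120960 - 5040
= 2656080

2656080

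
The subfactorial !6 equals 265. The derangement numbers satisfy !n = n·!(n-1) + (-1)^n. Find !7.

1854

!7 = 7·265 - 1 = 1854.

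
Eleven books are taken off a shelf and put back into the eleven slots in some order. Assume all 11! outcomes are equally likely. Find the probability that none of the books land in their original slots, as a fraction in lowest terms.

Favorable outcomes: !11 = 14684570.
Total outcomes: 11! = 39916800.
Probability = 14684570/39916800 = 1468457/3991680.

1468457/3991680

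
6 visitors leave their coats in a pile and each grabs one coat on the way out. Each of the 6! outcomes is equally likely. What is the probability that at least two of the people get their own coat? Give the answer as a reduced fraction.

Favorable outcomes: Σ_{i≥2} C(6,i)·!(6-i) = 15·9 + 20·2 + 15·1 + 6·0 + 1·1 = 191.
Total outcomes: 6! = 720.
Probability = 191/720 = 191/720.

191/720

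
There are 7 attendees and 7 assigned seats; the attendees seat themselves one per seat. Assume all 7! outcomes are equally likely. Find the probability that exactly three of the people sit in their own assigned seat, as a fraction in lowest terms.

1/16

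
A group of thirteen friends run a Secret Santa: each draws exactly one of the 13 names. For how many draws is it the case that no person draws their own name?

2290792932

The number of derangements of 13 is !13 = Σ_{k=0}^{13} (-1)^k·13!/k!
= 13! - 13!/1! + 13!/2! - 13!/3! + 13!/4! - 13!/5! + 13!/6! - 13!/7! + 13!/8! - 13!/9! + 13!/10! - 13!/11! + 13!/12! - 13!/13!
= 6227020800 - 6227020800 + 3113510400 - 1037836800 + 259459200 - 51891840 + 8648640 - 1235520 + 154440 - 17160 + 1716 - 156 + 13 - 1
= 2290792932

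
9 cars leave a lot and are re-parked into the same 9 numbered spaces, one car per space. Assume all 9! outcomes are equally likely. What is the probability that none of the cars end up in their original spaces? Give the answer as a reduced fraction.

Favorable outcomes: !9 = 133496.
Total outcomes: 9! = 362880.
Probability = 133496/362880 = 16687/45360.

16687/45360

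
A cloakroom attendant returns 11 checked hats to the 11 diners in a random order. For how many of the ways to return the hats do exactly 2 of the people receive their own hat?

7342280

Pick the 2 fixed positions: C(11,2) = 55 ways.
The other 9 form a derangement: !9 = 133496.
Total: 55 × 133496 = 7342280.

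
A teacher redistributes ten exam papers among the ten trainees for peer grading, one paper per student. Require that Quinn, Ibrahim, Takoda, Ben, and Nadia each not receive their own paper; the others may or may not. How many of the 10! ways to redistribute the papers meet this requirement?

2170680

Inclusion-exclusion on the 5 forbidden self-matches:
Σ_{j=0}^{5} (-1)^j C(5,j)(10-j)!
= C(5,0)·10! - C(5,1)·9! + C(5,2)·8! - C(5,3)·7! + C(5,4)·6! - C(5,5)·5!
= 3628800 - 1814400 + 403200 - 50400 + 3600 - 120
= 2170680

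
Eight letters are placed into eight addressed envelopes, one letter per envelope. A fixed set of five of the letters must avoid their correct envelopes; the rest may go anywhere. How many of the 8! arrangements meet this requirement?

Inclusion-exclusion on the 5 forbidden self-matches:
Σ_{j=0}^{5} (-1)^j C(5,j)(8-j)!
= C(5,0)·8! - C(5,1)·7! + C(5,2)·6! - C(5,3)·5! + C(5,4)·4! - C(5,5)·3!
= 40320 - 25200 + 7200 - 1200 + 120 - 6
= 21234

21234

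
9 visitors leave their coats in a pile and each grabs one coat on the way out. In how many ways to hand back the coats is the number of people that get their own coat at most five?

362675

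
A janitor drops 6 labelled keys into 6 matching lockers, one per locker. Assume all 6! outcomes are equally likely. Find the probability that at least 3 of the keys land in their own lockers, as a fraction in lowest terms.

7/90

Favorable outcomes: Σ_{i≥3} C(6,i)·!(6-i) = 20·2 + 15·1 + 6·0 + 1·1 = 56.
Total outcomes: 6! = 720.
Probability = 56/720 = 7/90.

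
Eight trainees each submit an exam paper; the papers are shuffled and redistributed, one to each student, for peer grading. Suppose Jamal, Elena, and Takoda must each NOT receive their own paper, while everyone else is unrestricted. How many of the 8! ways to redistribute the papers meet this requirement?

Let A_j be the event that the j-th constrained one is fixed. By inclusion-exclusion over the 3 events:
Σ_{j=0}^{3} (-1)^j C(3,j)(8-j)!
= C(3,0)·8! - C(3,1)·7! + C(3,2)·6! - C(3,3)·5!
= 40320 - 15120 + 2160 - 120
= 27240

27240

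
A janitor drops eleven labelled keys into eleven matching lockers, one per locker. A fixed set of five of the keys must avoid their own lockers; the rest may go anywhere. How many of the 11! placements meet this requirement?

25022880

Let A_j be the event that the j-th constrained one is fixed. By inclusion-exclusion over the 5 events:
Σ_{j=0}^{5} (-1)^j C(5,j)(11-j)!
= C(5,0)·11! - C(5,1)·10! + C(5,2)·9! - C(5,3)·8! + C(5,4)·7! - C(5,5)·6!
= 39916800 - 18144000 + 3628800 - 403200 + 25200 - 720
= 25022880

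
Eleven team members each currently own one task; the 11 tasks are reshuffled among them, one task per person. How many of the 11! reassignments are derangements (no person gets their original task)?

14684570

Use !n = (n-1)(!(n-1) + !(n-2)).
!11 = 10·(1334961 + 133496) = 10·1468457 = 14684570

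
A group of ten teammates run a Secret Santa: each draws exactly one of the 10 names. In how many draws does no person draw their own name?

1334961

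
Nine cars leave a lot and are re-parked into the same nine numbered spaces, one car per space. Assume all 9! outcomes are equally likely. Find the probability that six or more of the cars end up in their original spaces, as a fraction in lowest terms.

Favorable outcomes: Σ_{i≥6} C(9,i)·!(9-i) = 84·2 + 36·1 + 9·0 + 1·1 = 205.
Total outcomes: 9! = 362880.
Probability = 205/362880 = 41/72576.

41/72576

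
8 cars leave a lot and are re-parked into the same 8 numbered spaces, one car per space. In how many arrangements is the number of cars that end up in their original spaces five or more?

# with exactly i fixed is C(8,i)·!(8-i); sum over i=5..8:
  i=5: C(8,5)·!3 = 56·2 = 112
  i=6: C(8,6)·!2 = 28·1 = 28
  i=7: C(8,7)·!1 = 8·0 = 0
  i=8: C(8,8)·!0 = 1·1 = 1
Total = 141.

141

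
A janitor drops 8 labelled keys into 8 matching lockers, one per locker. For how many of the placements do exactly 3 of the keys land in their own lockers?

2464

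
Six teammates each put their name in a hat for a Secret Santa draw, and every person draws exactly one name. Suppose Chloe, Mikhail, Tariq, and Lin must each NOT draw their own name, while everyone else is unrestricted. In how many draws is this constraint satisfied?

362

Let A_j be the event that the j-th constrained one is fixed. By inclusion-exclusion over the 4 events:
Σ_{j=0}^{4} (-1)^j C(4,j)(6-j)!
= C(4,0)·6! - C(4,1)·5! + C(4,2)·4! - C(4,3)·3! + C(4,4)·2!
= 720 - 480 + 144 - 24 + 2
= 362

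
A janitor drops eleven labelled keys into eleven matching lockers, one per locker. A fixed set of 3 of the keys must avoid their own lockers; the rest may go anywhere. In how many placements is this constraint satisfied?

Let A_j be the event that the j-th constrained one is fixed. By inclusion-exclusion over the 3 events:
Σ_{j=0}^{3} (-1)^j C(3,j)(11-j)!
= C(3,0)·11! - C(3,1)·10! + C(3,2)·9! - C(3,3)·8!
= 39916800 - 10886400 + 1088640 - 40320
= 30078720

30078720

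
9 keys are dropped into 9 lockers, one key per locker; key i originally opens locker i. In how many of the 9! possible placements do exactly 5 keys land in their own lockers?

1134

Choose which 5 of the 9 are fixed: C(9,5) = 126.
The remaining 4 must be deranged: !4 = 9.
Total: 126 × 9 = 1134.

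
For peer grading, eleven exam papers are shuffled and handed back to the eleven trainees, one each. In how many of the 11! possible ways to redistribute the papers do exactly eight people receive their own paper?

330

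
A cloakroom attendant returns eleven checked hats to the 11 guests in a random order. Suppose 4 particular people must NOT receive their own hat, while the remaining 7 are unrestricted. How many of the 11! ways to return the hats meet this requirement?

27422640

Inclusion-exclusion on the 4 forbidden self-matches:
Σ_{j=0}^{4} (-1)^j C(4,j)(11-j)!
= C(4,0)·11! - C(4,1)·10! + C(4,2)·9! - C(4,3)·8! + C(4,4)·7!
= 39916800 - 14515200 + 2177280 - 161280 + 5040
= 27422640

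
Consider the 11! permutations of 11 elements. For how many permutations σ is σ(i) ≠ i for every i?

!11 = 11! · Σ_{k=0}^{11} (-1)^k/k!
= 11! - 11!/1! + 11!/2! - 11!/3! + 11!/4! - 11!/5! + 11!/6! - 11!/7! + 11!/8! - 11!/9! + 11!/10! - 11!/11!
= 39916800 - 39916800 + 19958400 - 6652800 + 1663200 - 332640 + 55440 - 7920 + 990 - 110 + 11 - 1
= 14684570

14684570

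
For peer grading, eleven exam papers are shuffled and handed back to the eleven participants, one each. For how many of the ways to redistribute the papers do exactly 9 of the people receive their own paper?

55

Pick the 9 fixed positions: C(11,9) = 55 ways.
The remaining 2 must be deranged: !2 = 1.
Total: 55 × 1 = 55.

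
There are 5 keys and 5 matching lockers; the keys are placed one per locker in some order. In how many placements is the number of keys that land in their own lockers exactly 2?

20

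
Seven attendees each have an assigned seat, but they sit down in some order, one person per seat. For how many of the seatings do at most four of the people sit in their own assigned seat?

5018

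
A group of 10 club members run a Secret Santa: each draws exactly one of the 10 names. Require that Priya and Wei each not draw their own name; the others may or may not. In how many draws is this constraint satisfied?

2943360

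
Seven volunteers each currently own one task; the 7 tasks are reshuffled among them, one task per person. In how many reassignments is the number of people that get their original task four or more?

92

Sum C(7,i)·!(7-i) for i = 4..7:
  i=4: C(7,4)·!3 = 35·2 = 70
  i=5: C(7,5)·!2 = 21·1 = 21
  i=6: C(7,6)·!1 = 7·0 = 0
  i=7: C(7,7)·!0 = 1·1 = 1
Total = 92.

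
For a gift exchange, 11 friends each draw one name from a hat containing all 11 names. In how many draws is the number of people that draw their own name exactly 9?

55

Choose which 9 of the 11 are fixed: C(11,9) = 55.
The remaining 2 must be deranged: !2 = 1.
Total: 55 × 1 = 55.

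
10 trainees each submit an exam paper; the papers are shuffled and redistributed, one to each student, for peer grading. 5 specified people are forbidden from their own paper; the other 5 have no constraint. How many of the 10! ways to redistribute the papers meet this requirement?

2170680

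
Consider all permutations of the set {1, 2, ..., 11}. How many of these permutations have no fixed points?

By inclusion-exclusion, !11 = Σ (-1)^k · 11!/k! for k=0..11
= 11! - 11!/1! + 11!/2! - 11!/3! + 11!/4! - 11!/5! + 11!/6! - 11!/7! + 11!/8! - 11!/9! + 11!/10! - 11!/11!
= 39916800 - 39916800 + 19958400 - 6652800 + 1663200 - 332640 + 55440 - 7920 + 990 - 110 + 11 - 1
= 14684570

14684570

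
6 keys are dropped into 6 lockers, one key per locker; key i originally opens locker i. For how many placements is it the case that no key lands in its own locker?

265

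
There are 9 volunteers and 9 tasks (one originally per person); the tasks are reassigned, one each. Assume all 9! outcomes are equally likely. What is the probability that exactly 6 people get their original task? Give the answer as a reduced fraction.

Favorable outcomes: C(9,6)·!3 = 84·2 = 168.
Total outcomes: 9! = 362880.
Probability = 168/362880 = 1/2160.

1/2160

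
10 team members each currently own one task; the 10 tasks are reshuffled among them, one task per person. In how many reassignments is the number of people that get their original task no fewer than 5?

Sum C(10,i)·!(10-i) for i = 5..10:
  i=5: C(10,5)·!5 = 252·44 = 11088
  i=6: C(10,6)·!4 = 210·9 = 1890
  i=7: C(10,7)·!3 = 120·2 = 240
  i=8: C(10,8)·!2 = 45·1 = 45
  i=9: C(10,9)·!1 = 10·0 = 0
  i=10: C(10,10)·!0 = 1·1 = 1
Total = 13264.

13264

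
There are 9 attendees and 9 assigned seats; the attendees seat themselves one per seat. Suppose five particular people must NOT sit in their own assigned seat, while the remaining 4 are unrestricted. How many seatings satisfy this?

Inclusion-exclusion on the 5 forbidden self-matches:
Σ_{j=0}^{5} (-1)^j C(5,j)(9-j)!
= C(5,0)·9! - C(5,1)·8! + C(5,2)·7! - C(5,3)·6! + C(5,4)·5! - C(5,5)·4!
= 362880 - 201600 + 50400 - 7200 + 600 - 24
= 205056

205056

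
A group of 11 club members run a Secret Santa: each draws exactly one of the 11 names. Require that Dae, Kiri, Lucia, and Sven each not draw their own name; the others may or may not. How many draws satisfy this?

Inclusion-exclusion on the 4 forbidden self-matches:
Σ_{j=0}^{4} (-1)^j C(4,j)(11-j)!
= C(4,0)·11! - C(4,1)·10! + C(4,2)·9! - C(4,3)·8! + C(4,4)·7!
= 39916800 - 14515200 + 2177280 - 161280 + 5040
= 27422640

27422640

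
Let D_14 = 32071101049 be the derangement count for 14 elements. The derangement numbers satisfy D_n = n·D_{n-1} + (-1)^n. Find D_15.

481066515734

D_15 = 15·32071101049 - 1 = 481066515734.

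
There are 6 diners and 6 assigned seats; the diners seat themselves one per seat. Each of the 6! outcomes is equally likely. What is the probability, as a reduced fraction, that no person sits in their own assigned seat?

53/144

Favorable outcomes: !6 = 265.
Total outcomes: 6! = 720.
Probability = 265/720 = 53/144.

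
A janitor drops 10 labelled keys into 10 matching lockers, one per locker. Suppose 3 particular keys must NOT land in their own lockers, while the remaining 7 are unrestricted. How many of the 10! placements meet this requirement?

Let A_j be the event that the j-th constrained one is fixed. By inclusion-exclusion over the 3 events:
Σ_{j=0}^{3} (-1)^j C(3,j)(10-j)!
= C(3,0)·10! - C(3,1)·9! + C(3,2)·8! - C(3,3)·7!
= 3628800 - 1088640 + 120960 - 5040
= 2656080

2656080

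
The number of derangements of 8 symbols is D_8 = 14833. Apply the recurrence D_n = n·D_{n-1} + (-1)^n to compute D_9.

133496

D_9 = 9·14833 - 1 = 133496.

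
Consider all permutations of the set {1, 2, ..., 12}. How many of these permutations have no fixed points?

176214841

Use !n = (n-1)(!(n-1) + !(n-2)).
!12 = 11·(14684570 + 1334961) = 11·16019531 = 176214841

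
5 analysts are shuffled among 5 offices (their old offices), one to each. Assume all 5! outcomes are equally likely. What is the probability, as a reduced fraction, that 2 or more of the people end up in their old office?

Favorable outcomes: Σ_{i≥2} C(5,i)·!(5-i) = 10·2 + 10·1 + 5·0 + 1·1 = 31.
Total outcomes: 5! = 120.
Probability = 31/120 = 31/120.

31/120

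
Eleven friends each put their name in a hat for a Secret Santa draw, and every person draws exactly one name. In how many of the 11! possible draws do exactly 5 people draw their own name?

Choose which 5 of the 11 are fixed: C(11,5) = 462.
The remaining 6 must be deranged: !6 = 265.
Total: 462 × 265 = 122430.

122430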